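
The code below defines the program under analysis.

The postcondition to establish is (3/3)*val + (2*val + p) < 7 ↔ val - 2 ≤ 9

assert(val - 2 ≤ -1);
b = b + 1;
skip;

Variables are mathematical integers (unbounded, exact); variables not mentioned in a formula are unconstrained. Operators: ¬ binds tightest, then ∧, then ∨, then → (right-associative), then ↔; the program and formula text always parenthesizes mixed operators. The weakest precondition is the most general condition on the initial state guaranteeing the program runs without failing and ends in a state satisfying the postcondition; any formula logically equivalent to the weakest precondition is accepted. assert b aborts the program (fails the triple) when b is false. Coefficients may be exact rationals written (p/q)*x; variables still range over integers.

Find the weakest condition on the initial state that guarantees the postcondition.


Working backward. After the program, the postcondition (3/3)*val + (2*val + p) < 7 ↔ val - 2 ≤ 9 must hold; in canonical form it is p + 3*val < 7 ↔ val ≤ 11.
Before skip: p + 3*val < 7 ↔ val ≤ 11
Before b := b + 1: p + 3*val < 7 ↔ val ≤ 11
Before assert val - 2 ≤ -1: val ≤ 1 ∧ (p + 3*val < 7 ↔ val ≤ 11)
Answer: WP = val ≤ 1 ∧ (p + 3*val < 7 ↔ val ≤ 11)


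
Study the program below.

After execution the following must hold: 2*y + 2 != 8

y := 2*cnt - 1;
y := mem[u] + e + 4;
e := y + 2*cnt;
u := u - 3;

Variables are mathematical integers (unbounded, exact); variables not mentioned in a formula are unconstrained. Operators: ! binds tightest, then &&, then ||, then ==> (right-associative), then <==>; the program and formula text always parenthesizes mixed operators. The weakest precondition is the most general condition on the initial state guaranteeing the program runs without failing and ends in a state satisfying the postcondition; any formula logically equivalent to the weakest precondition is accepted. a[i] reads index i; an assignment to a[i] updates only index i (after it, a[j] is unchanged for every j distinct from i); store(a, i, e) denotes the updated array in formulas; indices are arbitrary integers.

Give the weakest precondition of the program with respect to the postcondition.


Working backward. After the program, the postcondition 2*y + 2 != 8 must hold; in canonical form it is 2*y != 6.
Before u := u - 3: 2*y != 6
Before e := y + 2*cnt: 2*y != 6
Before y := mem[u] + e + 4: 2*mem[u] + 2*e != -2
Before y := 2*cnt - 1: 2*mem[u] + 2*e != -2
Answer: WP = 2*mem[u] + 2*e != -2


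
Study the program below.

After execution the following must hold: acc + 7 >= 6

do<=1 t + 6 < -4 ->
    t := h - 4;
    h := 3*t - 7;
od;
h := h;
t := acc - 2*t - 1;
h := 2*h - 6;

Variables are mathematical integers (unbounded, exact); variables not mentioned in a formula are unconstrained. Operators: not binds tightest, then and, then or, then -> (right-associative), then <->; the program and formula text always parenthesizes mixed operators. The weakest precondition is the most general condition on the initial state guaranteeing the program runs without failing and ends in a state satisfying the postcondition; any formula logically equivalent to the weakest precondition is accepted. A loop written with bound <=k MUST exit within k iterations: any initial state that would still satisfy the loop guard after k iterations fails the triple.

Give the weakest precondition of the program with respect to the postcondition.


Working backward. After the program, the postcondition acc + 7 >= 6 must hold; in canonical form it is acc >= -1.
Before h := 2*h - 6: acc >= -1
Before t := acc - 2*t - 1: acc >= -1
Before h := h: acc >= -1
Before the loop (bound <=1), unroll the exhaustion recursion (WP_0 = exit-now case; WP_j = one more guarded iteration, up to j = 1):
  WP_0: (not (t < -10)) and acc >= -1
  WP_1: (t < -10 -> ((not (h < -6)) and acc >= -1)) and ((not (t < -10)) -> acc >= -1)
So before the loop: (t < -10 -> ((not (h < -6)) and acc >= -1)) and ((not (t < -10)) -> acc >= -1)
Answer: WP = (t < -10 -> ((not (h < -6)) and acc >= -1)) and ((not (t < -10)) -> acc >= -1)


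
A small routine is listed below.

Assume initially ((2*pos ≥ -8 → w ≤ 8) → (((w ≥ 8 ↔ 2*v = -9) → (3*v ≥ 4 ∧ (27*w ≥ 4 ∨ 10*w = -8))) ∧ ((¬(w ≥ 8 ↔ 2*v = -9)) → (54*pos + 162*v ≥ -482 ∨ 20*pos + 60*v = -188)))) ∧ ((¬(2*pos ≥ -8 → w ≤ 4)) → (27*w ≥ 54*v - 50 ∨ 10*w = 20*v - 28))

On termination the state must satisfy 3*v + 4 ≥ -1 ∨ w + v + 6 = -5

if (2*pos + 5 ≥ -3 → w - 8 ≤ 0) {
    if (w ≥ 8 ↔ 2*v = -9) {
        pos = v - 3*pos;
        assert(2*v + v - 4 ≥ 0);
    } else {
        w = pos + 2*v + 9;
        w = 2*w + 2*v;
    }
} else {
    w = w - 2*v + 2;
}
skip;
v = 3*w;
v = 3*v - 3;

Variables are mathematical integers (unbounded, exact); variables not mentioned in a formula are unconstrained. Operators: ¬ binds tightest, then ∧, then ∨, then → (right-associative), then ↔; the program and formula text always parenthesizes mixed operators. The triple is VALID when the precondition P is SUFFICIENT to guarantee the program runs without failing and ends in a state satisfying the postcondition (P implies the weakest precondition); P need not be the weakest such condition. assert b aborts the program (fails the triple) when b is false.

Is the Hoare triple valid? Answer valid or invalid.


Working backward. After the program, the postcondition 3*v + 4 ≥ -1 ∨ w + v + 6 = -5 must hold; in canonical form it is 3*v ≥ -5 ∨ v + w = -11.
Before v := 3*v - 3: 9*v ≥ 4 ∨ 3*v + w = -8
Before v := 3*w: 27*w ≥ 4 ∨ 10*w = -8
Before skip: 27*w ≥ 4 ∨ 10*w = -8
Then branch requires ((w ≥ 8 ↔ 2*v = -9) → (3*v ≥ 4 ∧ (27*w ≥ 4 ∨ 10*w = -8))) ∧ ((¬(w ≥ 8 ↔ 2*v = -9)) → (54*pos + 162*v ≥ -482 ∨ 20*pos + 60*v = -188)); else branch requires 27*w ≥ 54*v - 50 ∨ 10*w = 20*v - 28.
Before the if: ((2*pos ≥ -8 → w ≤ 8) → (((w ≥ 8 ↔ 2*v = -9) → (3*v ≥ 4 ∧ (27*w ≥ 4 ∨ 10*w = -8))) ∧ ((¬(w ≥ 8 ↔ 2*v = -9)) → (54*pos + 162*v ≥ -482 ∨ 20*pos + 60*v = -188)))) ∧ ((¬(2*pos ≥ -8 → w ≤ 8)) → (27*w ≥ 54*v - 50 ∨ 10*w = 20*v - 28))
The weakest precondition is ((2*pos ≥ -8 → w ≤ 8) → (((w ≥ 8 ↔ 2*v = -9) → (3*v ≥ 4 ∧ (27*w ≥ 4 ∨ 10*w = -8))) ∧ ((¬(w ≥ 8 ↔ 2*v = -9)) → (54*pos + 162*v ≥ -482 ∨ 20*pos + 60*v = -188)))) ∧ ((¬(2*pos ≥ -8 → w ≤ 8)) → (27*w ≥ 54*v - 50 ∨ 10*w = 20*v - 28)).
Check whether ((2*pos ≥ -8 → w ≤ 8) → (((w ≥ 8 ↔ 2*v = -9) → (3*v ≥ 4 ∧ (27*w ≥ 4 ∨ 10*w = -8))) ∧ ((¬(w ≥ 8 ↔ 2*v = -9)) → (54*pos + 162*v ≥ -482 ∨ 20*pos + 60*v = -188)))) ∧ ((¬(2*pos ≥ -8 → w ≤ 4)) → (27*w ≥ 54*v - 50 ∨ 10*w = 20*v - 28)) implies it.
Every state satisfying the precondition satisfies the weakest precondition: the implication holds.
Answer: valid


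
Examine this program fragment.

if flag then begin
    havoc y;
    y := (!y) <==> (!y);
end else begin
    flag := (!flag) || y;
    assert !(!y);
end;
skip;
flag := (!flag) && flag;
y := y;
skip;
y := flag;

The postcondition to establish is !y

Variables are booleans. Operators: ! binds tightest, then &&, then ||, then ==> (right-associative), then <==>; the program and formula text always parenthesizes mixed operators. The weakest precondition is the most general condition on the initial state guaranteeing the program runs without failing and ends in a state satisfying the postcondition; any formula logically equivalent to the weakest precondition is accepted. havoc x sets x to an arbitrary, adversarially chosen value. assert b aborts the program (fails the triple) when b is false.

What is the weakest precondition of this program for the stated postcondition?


Working backward. After the program, !y must hold.
Before y := flag: !flag
Before skip: !flag
Before y := y: !flag
Before flag := (!flag) && flag: true
Before skip: true
Then branch requires true; else branch requires y.
Before the if: (!flag) ==> y
Answer: WP = (!flag) ==> y


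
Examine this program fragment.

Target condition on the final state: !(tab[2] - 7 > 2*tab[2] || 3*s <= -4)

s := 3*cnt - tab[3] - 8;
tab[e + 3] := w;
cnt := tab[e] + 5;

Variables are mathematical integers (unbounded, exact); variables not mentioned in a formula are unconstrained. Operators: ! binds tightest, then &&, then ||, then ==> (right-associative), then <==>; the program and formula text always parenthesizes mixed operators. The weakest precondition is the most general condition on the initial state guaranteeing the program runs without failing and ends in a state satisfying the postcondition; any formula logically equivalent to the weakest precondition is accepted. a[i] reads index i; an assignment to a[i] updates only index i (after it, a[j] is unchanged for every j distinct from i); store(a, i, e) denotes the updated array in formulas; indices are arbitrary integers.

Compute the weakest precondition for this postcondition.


Working backward. After the program, the postcondition !(tab[2] - 7 > 2*tab[2] || 3*s <= -4) must hold; in canonical form it is !(tab[2] < -7 || 3*s <= -4).
Before cnt := tab[e] + 5: !(tab[2] < -7 || 3*s <= -4)
Before tab[e + 3] := w: !(store(tab, e + 3, w)[2] < -7 || 3*s <= -4)
Before s := 3*cnt - tab[3] - 8: !(store(tab, e + 3, w)[2] < -7 || 9*cnt <= 3*tab[3] + 20)
Answer: WP = !(store(tab, e + 3, w)[2] < -7 || 9*cnt <= 3*tab[3] + 20)


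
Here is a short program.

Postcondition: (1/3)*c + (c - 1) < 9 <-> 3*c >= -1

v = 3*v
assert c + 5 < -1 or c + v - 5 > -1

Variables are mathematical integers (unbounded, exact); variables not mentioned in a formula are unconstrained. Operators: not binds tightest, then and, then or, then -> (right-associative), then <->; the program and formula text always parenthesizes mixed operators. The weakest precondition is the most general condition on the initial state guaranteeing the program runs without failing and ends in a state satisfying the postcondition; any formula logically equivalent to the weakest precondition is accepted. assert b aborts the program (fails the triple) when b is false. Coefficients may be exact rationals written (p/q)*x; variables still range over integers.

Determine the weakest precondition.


Working backward. After the program, the postcondition (1/3)*c + (c - 1) < 9 <-> 3*c >= -1 must hold; in canonical form it is (4/3)*c < 10 <-> 3*c >= -1.
Before assert c + 5 < -1 or c + v - 5 > -1: (c < -6 or c + v > 4) and ((4/3)*c < 10 <-> 3*c >= -1)
Before v := 3*v: (c < -6 or c + 3*v > 4) and ((4/3)*c < 10 <-> 3*c >= -1)
Answer: WP = (c < -6 or c + 3*v > 4) and ((4/3)*c < 10 <-> 3*c >= -1)


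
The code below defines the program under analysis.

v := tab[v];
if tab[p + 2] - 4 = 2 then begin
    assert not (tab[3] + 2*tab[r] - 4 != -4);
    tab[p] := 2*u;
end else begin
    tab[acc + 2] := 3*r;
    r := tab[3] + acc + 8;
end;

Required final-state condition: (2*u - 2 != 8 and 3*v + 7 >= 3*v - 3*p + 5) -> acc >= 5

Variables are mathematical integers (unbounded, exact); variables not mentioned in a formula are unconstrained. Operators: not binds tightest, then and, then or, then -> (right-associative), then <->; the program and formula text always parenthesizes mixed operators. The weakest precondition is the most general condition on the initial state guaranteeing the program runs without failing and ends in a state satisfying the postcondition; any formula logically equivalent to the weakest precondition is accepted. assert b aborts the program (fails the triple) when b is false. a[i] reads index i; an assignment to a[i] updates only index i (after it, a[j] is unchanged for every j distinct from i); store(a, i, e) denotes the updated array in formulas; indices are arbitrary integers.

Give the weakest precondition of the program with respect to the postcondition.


Working backward. After the program, the postcondition (2*u - 2 != 8 and 3*v + 7 >= 3*v - 3*p + 5) -> acc >= 5 must hold; in canonical form it is (2*u != 10 and 3*p >= -2) -> acc >= 5.
Then branch requires (not (tab[3] + 2*tab[r] != 0)) and ((2*u != 10 and 3*p >= -2) -> acc >= 5); else branch requires (2*u != 10 and 3*p >= -2) -> acc >= 5.
Before the if: (tab[p + 2] = 6 -> ((not (tab[3] + 2*tab[r] != 0)) and ((2*u != 10 and 3*p >= -2) -> acc >= 5))) and ((not (tab[p + 2] = 6)) -> ((2*u != 10 and 3*p >= -2) -> acc >= 5))
Before v := tab[v]: (tab[p + 2] = 6 -> ((not (tab[3] + 2*tab[r] != 0)) and ((2*u != 10 and 3*p >= -2) -> acc >= 5))) and ((not (tab[p + 2] = 6)) -> ((2*u != 10 and 3*p >= -2) -> acc >= 5))
Answer: WP = (tab[p + 2] = 6 -> ((not (tab[3] + 2*tab[r] != 0)) and ((2*u != 10 and 3*p >= -2) -> acc >= 5))) and ((not (tab[p + 2] = 6)) -> ((2*u != 10 and 3*p >= -2) -> acc >= 5))


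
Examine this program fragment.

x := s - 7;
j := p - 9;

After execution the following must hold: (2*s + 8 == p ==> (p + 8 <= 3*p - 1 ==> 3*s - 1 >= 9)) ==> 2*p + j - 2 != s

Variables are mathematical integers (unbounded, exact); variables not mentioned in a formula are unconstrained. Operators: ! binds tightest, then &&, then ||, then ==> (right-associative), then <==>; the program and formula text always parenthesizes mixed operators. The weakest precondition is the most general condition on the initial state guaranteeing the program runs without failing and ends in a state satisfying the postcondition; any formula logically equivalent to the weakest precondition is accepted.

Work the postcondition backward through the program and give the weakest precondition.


Working backward. After the program, the postcondition (2*s + 8 == p ==> (p + 8 <= 3*p - 1 ==> 3*s - 1 >= 9)) ==> 2*p + j - 2 != s must hold; in canonical form it is (2*s == p - 8 ==> (2*p >= 9 ==> 3*s >= 10)) ==> j + 2*p != s + 2.
Before j := p - 9: (2*s == p - 8 ==> (2*p >= 9 ==> 3*s >= 10)) ==> 3*p != s + 11
Before x := s - 7: (2*s == p - 8 ==> (2*p >= 9 ==> 3*s >= 10)) ==> 3*p != s + 11
Answer: WP = (2*s == p - 8 ==> (2*p >= 9 ==> 3*s >= 10)) ==> 3*p != s + 11


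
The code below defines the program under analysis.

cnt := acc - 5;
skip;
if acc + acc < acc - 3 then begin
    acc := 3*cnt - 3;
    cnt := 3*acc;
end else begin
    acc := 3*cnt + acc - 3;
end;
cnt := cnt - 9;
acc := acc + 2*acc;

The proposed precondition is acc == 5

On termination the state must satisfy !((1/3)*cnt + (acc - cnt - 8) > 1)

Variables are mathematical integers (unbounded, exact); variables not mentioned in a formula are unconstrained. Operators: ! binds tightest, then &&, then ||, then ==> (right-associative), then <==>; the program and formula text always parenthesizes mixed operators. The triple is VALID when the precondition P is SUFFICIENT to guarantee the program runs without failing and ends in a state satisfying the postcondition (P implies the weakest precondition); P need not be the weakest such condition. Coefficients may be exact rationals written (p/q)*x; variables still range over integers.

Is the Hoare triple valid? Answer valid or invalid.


Working backward. After the program, the postcondition !((1/3)*cnt + (acc - cnt - 8) > 1) must hold; in canonical form it is !(acc > (2/3)*cnt + 9).
Before acc := acc + 2*acc: !(3*acc > (2/3)*cnt + 9)
Before cnt := cnt - 9: !(3*acc > (2/3)*cnt + 3)
Then branch requires !(3*cnt > 6); else branch requires !(3*acc + (25/3)*cnt > 12).
Before the if: (acc < -3 ==> (!(3*cnt > 6))) && ((!(acc < -3)) ==> (!(3*acc + (25/3)*cnt > 12)))
Before skip: (acc < -3 ==> (!(3*cnt > 6))) && ((!(acc < -3)) ==> (!(3*acc + (25/3)*cnt > 12)))
Before cnt := acc - 5: (acc < -3 ==> (!(3*acc > 21))) && ((!(acc < -3)) ==> (!((34/3)*acc > 161/3)))
The weakest precondition is (acc < -3 ==> (!(3*acc > 21))) && ((!(acc < -3)) ==> (!((34/3)*acc > 161/3))).
Check whether acc == 5 implies it.
Countermodel: at the initial state acc = 5, the precondition holds but the weakest precondition fails.
Answer: invalid


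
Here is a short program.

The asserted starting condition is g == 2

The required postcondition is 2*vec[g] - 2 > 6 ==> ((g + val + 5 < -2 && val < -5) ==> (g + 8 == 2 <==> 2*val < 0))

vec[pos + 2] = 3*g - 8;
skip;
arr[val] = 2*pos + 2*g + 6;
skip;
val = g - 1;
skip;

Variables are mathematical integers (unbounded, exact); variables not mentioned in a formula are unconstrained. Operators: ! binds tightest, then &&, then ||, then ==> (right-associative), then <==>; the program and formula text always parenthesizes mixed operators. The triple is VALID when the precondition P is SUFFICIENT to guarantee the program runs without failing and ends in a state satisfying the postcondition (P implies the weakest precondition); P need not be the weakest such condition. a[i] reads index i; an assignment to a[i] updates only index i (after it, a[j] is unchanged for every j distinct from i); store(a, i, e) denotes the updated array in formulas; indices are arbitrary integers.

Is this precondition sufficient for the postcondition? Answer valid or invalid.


Working backward. After the program, the postcondition 2*vec[g] - 2 > 6 ==> ((g + val + 5 < -2 && val < -5) ==> (g + 8 == 2 <==> 2*val < 0)) must hold; in canonical form it is 2*vec[g] > 8 ==> ((g + val < -7 && val < -5) ==> (g == -6 <==> 2*val < 0)).
Before skip: 2*vec[g] > 8 ==> ((g + val < -7 && val < -5) ==> (g == -6 <==> 2*val < 0))
Before val := g - 1: 2*vec[g] > 8 ==> ((2*g < -6 && g < -4) ==> (g == -6 <==> 2*g < 2))
Before skip: 2*vec[g] > 8 ==> ((2*g < -6 && g < -4) ==> (g == -6 <==> 2*g < 2))
Before arr[val] := 2*pos + 2*g + 6: 2*vec[g] > 8 ==> ((2*g < -6 && g < -4) ==> (g == -6 <==> 2*g < 2))
Before skip: 2*vec[g] > 8 ==> ((2*g < -6 && g < -4) ==> (g == -6 <==> 2*g < 2))
Before vec[pos + 2] := 3*g - 8: 2*store(vec, pos + 2, 3*g - 8)[g] > 8 ==> ((2*g < -6 && g < -4) ==> (g == -6 <==> 2*g < 2))
The weakest precondition is 2*store(vec, pos + 2, 3*g - 8)[g] > 8 ==> ((2*g < -6 && g < -4) ==> (g == -6 <==> 2*g < 2)).
Check whether g == 2 implies it.
Every state satisfying the precondition satisfies the weakest precondition: the implication holds.
Answer: valid


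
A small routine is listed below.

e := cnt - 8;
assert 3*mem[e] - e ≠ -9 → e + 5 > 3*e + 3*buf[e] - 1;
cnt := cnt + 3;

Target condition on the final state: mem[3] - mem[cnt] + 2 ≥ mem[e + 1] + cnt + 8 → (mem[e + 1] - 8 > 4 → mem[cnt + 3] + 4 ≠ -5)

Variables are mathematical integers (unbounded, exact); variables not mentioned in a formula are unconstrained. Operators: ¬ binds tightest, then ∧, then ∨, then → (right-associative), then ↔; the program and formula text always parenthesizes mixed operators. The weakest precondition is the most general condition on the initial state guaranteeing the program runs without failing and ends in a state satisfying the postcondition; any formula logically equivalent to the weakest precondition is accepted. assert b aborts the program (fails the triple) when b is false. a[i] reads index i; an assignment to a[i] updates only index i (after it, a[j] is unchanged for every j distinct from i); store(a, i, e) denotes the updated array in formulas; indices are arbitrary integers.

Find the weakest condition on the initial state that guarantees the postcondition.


Working backward. After the program, the postcondition mem[3] - mem[cnt] + 2 ≥ mem[e + 1] + cnt + 8 → (mem[e + 1] - 8 > 4 → mem[cnt + 3] + 4 ≠ -5) must hold; in canonical form it is mem[3] ≥ mem[e + 1] + mem[cnt] + cnt + 6 → (mem[e + 1] > 12 → mem[cnt + 3] ≠ -9).
Before cnt := cnt + 3: mem[3] ≥ mem[cnt + 3] + mem[e + 1] + cnt + 9 → (mem[e + 1] > 12 → mem[cnt + 6] ≠ -9)
Before assert 3*mem[e] - e ≠ -9 → e + 5 > 3*e + 3*buf[e] - 1: (3*mem[e] ≠ e - 9 → 3*buf[e] + 2*e < 6) ∧ (mem[3] ≥ mem[cnt + 3] + mem[e + 1] + cnt + 9 → (mem[e + 1] > 12 → mem[cnt + 6] ≠ -9))
Before e := cnt - 8: (3*mem[cnt - 8] ≠ cnt - 17 → 3*buf[cnt - 8] + 2*cnt < 22) ∧ (mem[3] ≥ mem[cnt + 3] + mem[cnt - 7] + cnt + 9 → (mem[cnt - 7] > 12 → mem[cnt + 6] ≠ -9))
Answer: WP = (3*mem[cnt - 8] ≠ cnt - 17 → 3*buf[cnt - 8] + 2*cnt < 22) ∧ (mem[3] ≥ mem[cnt + 3] + mem[cnt - 7] + cnt + 9 → (mem[cnt - 7] > 12 → mem[cnt + 6] ≠ -9))


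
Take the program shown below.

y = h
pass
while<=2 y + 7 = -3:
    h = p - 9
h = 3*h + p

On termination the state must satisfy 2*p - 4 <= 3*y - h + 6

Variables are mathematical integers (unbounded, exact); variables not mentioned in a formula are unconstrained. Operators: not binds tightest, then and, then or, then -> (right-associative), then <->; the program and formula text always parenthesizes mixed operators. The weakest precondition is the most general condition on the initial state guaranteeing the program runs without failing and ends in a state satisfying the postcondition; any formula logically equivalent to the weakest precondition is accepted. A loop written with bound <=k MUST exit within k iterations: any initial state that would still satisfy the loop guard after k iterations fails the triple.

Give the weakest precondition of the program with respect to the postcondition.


Working backward. After the program, the postcondition 2*p - 4 <= 3*y - h + 6 must hold; in canonical form it is h + 2*p <= 3*y + 10.
Before h := 3*h + p: 3*h + 3*p <= 3*y + 10
Before the loop (bound <=2), unroll the exhaustion recursion (WP_0 = exit-now case; WP_j = one more guarded iteration, up to j = 2):
  WP_0: (not (y = -10)) and 3*h + 3*p <= 3*y + 10
  WP_1: (y = -10 -> ((not (y = -10)) and 6*p <= 3*y + 37)) and ((not (y = -10)) -> 3*h + 3*p <= 3*y + 10)
  WP_2: (y = -10 -> ((y = -10 -> ((not (y = -10)) and 6*p <= 3*y + 37)) and ((not (y = -10)) -> 6*p <= 3*y + 37))) and ((not (y = -10)) -> 3*h + 3*p <= 3*y + 10)
So before the loop: (y = -10 -> ((y = -10 -> ((not (y = -10)) and 6*p <= 3*y + 37)) and ((not (y = -10)) -> 6*p <= 3*y + 37))) and ((not (y = -10)) -> 3*h + 3*p <= 3*y + 10)
Before skip: (y = -10 -> ((y = -10 -> ((not (y = -10)) and 6*p <= 3*y + 37)) and ((not (y = -10)) -> 6*p <= 3*y + 37))) and ((not (y = -10)) -> 3*h + 3*p <= 3*y + 10)
Before y := h: (h = -10 -> ((h = -10 -> ((not (h = -10)) and 6*p <= 3*h + 37)) and ((not (h = -10)) -> 6*p <= 3*h + 37))) and ((not (h = -10)) -> 3*p <= 10)
Answer: WP = (h = -10 -> ((h = -10 -> ((not (h = -10)) and 6*p <= 3*h + 37)) and ((not (h = -10)) -> 6*p <= 3*h + 37))) and ((not (h = -10)) -> 3*p <= 10)


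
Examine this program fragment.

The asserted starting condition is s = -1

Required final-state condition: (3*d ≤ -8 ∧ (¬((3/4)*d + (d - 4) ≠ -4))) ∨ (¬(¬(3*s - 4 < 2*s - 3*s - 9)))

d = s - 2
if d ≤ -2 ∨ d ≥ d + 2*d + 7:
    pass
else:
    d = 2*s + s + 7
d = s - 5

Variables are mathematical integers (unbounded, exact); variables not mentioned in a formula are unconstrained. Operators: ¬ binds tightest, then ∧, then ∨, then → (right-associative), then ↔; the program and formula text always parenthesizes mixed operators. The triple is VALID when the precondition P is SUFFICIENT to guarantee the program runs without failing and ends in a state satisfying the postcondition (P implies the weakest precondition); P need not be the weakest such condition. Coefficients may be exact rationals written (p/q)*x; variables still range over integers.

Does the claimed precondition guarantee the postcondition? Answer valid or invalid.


Working backward. After the program, the postcondition (3*d ≤ -8 ∧ (¬((3/4)*d + (d - 4) ≠ -4))) ∨ (¬(¬(3*s - 4 < 2*s - 3*s - 9))) must hold; in canonical form it is (3*d ≤ -8 ∧ (¬((7/4)*d ≠ 0))) ∨ 4*s < -5.
Before d := s - 5: (3*s ≤ 7 ∧ (¬((7/4)*s ≠ 35/4))) ∨ 4*s < -5
Then branch requires (3*s ≤ 7 ∧ (¬((7/4)*s ≠ 35/4))) ∨ 4*s < -5; else branch requires (3*s ≤ 7 ∧ (¬((7/4)*s ≠ 35/4))) ∨ 4*s < -5.
Before the if: ((d ≤ -2 ∨ 2*d ≤ -7) → ((3*s ≤ 7 ∧ (¬((7/4)*s ≠ 35/4))) ∨ 4*s < -5)) ∧ ((¬(d ≤ -2 ∨ 2*d ≤ -7)) → ((3*s ≤ 7 ∧ (¬((7/4)*s ≠ 35/4))) ∨ 4*s < -5))
Before d := s - 2: ((s ≤ 0 ∨ 2*s ≤ -3) → ((3*s ≤ 7 ∧ (¬((7/4)*s ≠ 35/4))) ∨ 4*s < -5)) ∧ ((¬(s ≤ 0 ∨ 2*s ≤ -3)) → ((3*s ≤ 7 ∧ (¬((7/4)*s ≠ 35/4))) ∨ 4*s < -5))
The weakest precondition is ((s ≤ 0 ∨ 2*s ≤ -3) → ((3*s ≤ 7 ∧ (¬((7/4)*s ≠ 35/4))) ∨ 4*s < -5)) ∧ ((¬(s ≤ 0 ∨ 2*s ≤ -3)) → ((3*s ≤ 7 ∧ (¬((7/4)*s ≠ 35/4))) ∨ 4*s < -5)).
Check whether s = -1 implies it.
Countermodel: at the initial state s = -1, the precondition holds but the weakest precondition fails.
Answer: invalid


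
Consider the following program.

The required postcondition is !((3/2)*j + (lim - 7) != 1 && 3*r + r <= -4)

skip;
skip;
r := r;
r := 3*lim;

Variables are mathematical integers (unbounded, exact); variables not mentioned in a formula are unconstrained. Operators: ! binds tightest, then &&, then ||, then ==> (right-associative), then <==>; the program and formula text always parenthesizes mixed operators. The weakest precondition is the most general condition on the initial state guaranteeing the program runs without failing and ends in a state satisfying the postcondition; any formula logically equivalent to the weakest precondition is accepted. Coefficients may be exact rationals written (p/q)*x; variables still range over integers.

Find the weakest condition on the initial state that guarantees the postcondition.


Working backward. After the program, the postcondition !((3/2)*j + (lim - 7) != 1 && 3*r + r <= -4) must hold; in canonical form it is !((3/2)*j + lim != 8 && 4*r <= -4).
Before r := 3*lim: !((3/2)*j + lim != 8 && 12*lim <= -4)
Before r := r: !((3/2)*j + lim != 8 && 12*lim <= -4)
Before skip: !((3/2)*j + lim != 8 && 12*lim <= -4)
Before skip: !((3/2)*j + lim != 8 && 12*lim <= -4)
Answer: WP = !((3/2)*j + lim != 8 && 12*lim <= -4)


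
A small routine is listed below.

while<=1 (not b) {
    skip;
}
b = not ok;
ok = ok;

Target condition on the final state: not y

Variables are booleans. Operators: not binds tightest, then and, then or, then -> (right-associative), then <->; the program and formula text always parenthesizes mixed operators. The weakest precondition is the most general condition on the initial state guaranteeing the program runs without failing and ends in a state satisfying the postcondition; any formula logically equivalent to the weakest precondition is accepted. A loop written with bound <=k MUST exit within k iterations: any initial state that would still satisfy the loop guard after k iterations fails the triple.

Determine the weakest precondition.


Working backward. After the program, not y must hold.
Before ok := ok: not y
Before b := not ok: not y
Before the loop (bound <=1), unroll the exhaustion recursion (WP_0 = exit-now case; WP_j = one more guarded iteration, up to j = 1):
  WP_0: b and (not y)
  WP_1: ((not b) -> (b and (not y))) and (b -> (not y))
So before the loop: ((not b) -> (b and (not y))) and (b -> (not y))
Answer: WP = ((not b) -> (b and (not y))) and (b -> (not y))


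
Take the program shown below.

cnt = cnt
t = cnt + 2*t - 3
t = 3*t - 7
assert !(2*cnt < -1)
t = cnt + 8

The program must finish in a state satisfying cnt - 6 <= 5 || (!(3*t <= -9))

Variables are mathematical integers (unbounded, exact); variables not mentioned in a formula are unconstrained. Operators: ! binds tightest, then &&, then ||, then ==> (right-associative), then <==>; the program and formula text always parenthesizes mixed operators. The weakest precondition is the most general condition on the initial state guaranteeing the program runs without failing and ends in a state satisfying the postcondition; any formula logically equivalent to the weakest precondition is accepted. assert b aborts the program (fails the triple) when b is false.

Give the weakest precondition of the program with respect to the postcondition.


Working backward. After the program, the postcondition cnt - 6 <= 5 || (!(3*t <= -9)) must hold; in canonical form it is cnt <= 11 || (!(3*t <= -9)).
Before t := cnt + 8: cnt <= 11 || (!(3*cnt <= -33))
Before assert !(2*cnt < -1): (!(2*cnt < -1)) && (cnt <= 11 || (!(3*cnt <= -33)))
Before t := 3*t - 7: (!(2*cnt < -1)) && (cnt <= 11 || (!(3*cnt <= -33)))
Before t := cnt + 2*t - 3: (!(2*cnt < -1)) && (cnt <= 11 || (!(3*cnt <= -33)))
Before cnt := cnt: (!(2*cnt < -1)) && (cnt <= 11 || (!(3*cnt <= -33)))
Answer: WP = (!(2*cnt < -1)) && (cnt <= 11 || (!(3*cnt <= -33)))


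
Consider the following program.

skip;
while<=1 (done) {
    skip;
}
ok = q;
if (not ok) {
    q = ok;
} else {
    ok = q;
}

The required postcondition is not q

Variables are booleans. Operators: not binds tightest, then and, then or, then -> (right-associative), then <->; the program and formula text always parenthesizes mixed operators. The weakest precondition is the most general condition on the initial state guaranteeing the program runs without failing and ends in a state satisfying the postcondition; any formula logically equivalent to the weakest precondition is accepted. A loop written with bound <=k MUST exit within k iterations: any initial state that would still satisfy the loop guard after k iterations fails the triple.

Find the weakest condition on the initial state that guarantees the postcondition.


Working backward. After the program, not q must hold.
Then branch requires not ok; else branch requires not q.
Before the if: ok -> (not q)
Before ok := q: q -> (not q)
Before the loop (bound <=1), unroll the exhaustion recursion (WP_0 = exit-now case; WP_j = one more guarded iteration, up to j = 1):
  WP_0: (not done) and (q -> (not q))
  WP_1: (done -> ((not done) and (q -> (not q)))) and ((not done) -> (q -> (not q)))
So before the loop: (done -> ((not done) and (q -> (not q)))) and ((not done) -> (q -> (not q)))
Before skip: (done -> ((not done) and (q -> (not q)))) and ((not done) -> (q -> (not q)))
Answer: WP = (done -> ((not done) and (q -> (not q)))) and ((not done) -> (q -> (not q)))


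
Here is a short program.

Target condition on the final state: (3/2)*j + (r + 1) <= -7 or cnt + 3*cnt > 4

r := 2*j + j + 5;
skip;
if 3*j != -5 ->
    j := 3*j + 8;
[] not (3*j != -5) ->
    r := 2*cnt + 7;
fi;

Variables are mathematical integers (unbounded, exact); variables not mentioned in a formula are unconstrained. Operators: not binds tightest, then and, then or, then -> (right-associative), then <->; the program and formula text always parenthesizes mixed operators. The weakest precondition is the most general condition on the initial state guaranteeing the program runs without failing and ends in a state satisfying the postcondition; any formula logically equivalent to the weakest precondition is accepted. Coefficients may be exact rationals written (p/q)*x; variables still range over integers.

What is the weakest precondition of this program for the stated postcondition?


Working backward. After the program, the postcondition (3/2)*j + (r + 1) <= -7 or cnt + 3*cnt > 4 must hold; in canonical form it is (3/2)*j + r <= -8 or 4*cnt > 4.
Then branch requires (9/2)*j + r <= -20 or 4*cnt > 4; else branch requires 2*cnt + (3/2)*j <= -15 or 4*cnt > 4.
Before the if: (3*j != -5 -> ((9/2)*j + r <= -20 or 4*cnt > 4)) and ((not (3*j != -5)) -> (2*cnt + (3/2)*j <= -15 or 4*cnt > 4))
Before skip: (3*j != -5 -> ((9/2)*j + r <= -20 or 4*cnt > 4)) and ((not (3*j != -5)) -> (2*cnt + (3/2)*j <= -15 or 4*cnt > 4))
Before r := 2*j + j + 5: (3*j != -5 -> ((15/2)*j <= -25 or 4*cnt > 4)) and ((not (3*j != -5)) -> (2*cnt + (3/2)*j <= -15 or 4*cnt > 4))
Answer: WP = (3*j != -5 -> ((15/2)*j <= -25 or 4*cnt > 4)) and ((not (3*j != -5)) -> (2*cnt + (3/2)*j <= -15 or 4*cnt > 4))


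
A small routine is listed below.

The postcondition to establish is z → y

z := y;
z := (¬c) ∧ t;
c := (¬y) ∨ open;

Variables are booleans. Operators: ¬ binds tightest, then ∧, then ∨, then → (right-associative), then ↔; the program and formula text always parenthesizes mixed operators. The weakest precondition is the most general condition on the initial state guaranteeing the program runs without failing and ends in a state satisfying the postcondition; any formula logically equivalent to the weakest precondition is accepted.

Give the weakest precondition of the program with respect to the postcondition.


Working backward. After the program, z → y must hold.
Before c := (¬y) ∨ open: z → y
Before z := (¬c) ∧ t: ((¬c) ∧ t) → y
Before z := y: ((¬c) ∧ t) → y
Answer: WP = ((¬c) ∧ t) → y


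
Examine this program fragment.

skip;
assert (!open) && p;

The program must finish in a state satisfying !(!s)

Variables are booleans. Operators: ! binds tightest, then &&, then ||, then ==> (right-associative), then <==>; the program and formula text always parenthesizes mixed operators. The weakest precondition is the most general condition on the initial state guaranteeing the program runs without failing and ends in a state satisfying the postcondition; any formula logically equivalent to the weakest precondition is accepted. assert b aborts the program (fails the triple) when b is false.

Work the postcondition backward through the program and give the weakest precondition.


Working backward. After the program, the postcondition !(!s) must hold; in canonical form it is s.
Before assert (!open) && p: (!open) && p && s
Before skip: (!open) && p && s
Answer: WP = (!open) && p && s


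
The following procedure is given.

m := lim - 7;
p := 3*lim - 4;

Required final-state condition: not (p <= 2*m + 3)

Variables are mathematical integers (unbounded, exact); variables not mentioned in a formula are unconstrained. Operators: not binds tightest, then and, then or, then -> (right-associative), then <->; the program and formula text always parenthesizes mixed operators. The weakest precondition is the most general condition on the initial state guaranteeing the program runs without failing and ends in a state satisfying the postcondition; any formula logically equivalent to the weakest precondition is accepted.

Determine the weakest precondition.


Working backward. After the program, not (p <= 2*m + 3) must hold.
Before p := 3*lim - 4: not (3*lim <= 2*m + 7)
Before m := lim - 7: not (lim <= -7)
Answer: WP = not (lim <= -7)


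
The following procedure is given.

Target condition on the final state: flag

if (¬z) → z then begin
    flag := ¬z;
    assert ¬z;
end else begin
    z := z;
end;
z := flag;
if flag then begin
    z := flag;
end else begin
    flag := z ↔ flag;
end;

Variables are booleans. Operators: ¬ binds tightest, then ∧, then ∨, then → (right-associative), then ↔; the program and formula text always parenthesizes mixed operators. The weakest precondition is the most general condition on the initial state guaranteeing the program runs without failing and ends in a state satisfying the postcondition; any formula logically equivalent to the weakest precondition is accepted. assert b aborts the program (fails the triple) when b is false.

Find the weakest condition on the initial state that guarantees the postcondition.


Working backward. After the program, flag must hold.
Then branch requires flag; else branch requires z ↔ flag.
Before the if: (¬flag) → (z ↔ flag)
Before z := flag: true
Then branch requires ¬z; else branch requires true.
Before the if: ((¬z) → z) → (¬z)
Answer: WP = ((¬z) → z) → (¬z)


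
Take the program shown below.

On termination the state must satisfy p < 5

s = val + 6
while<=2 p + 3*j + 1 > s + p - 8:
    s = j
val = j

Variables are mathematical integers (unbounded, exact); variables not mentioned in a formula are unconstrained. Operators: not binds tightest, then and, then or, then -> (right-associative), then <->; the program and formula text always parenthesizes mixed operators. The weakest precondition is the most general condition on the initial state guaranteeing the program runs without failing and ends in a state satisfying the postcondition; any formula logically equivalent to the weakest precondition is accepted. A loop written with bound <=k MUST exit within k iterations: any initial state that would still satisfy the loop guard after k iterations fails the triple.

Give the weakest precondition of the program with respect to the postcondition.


Working backward. After the program, p < 5 must hold.
Before val := j: p < 5
Before the loop (bound <=2), unroll the exhaustion recursion (WP_0 = exit-now case; WP_j = one more guarded iteration, up to j = 2):
  WP_0: (not (3*j > s - 9)) and p < 5
  WP_1: (3*j > s - 9 -> ((not (2*j > -9)) and p < 5)) and ((not (3*j > s - 9)) -> p < 5)
  WP_2: (3*j > s - 9 -> ((2*j > -9 -> ((not (2*j > -9)) and p < 5)) and ((not (2*j > -9)) -> p < 5))) and ((not (3*j > s - 9)) -> p < 5)
So before the loop: (3*j > s - 9 -> ((2*j > -9 -> ((not (2*j > -9)) and p < 5)) and ((not (2*j > -9)) -> p < 5))) and ((not (3*j > s - 9)) -> p < 5)
Before s := val + 6: (3*j > val - 3 -> ((2*j > -9 -> ((not (2*j > -9)) and p < 5)) and ((not (2*j > -9)) -> p < 5))) and ((not (3*j > val - 3)) -> p < 5)
Answer: WP = (3*j > val - 3 -> ((2*j > -9 -> ((not (2*j > -9)) and p < 5)) and ((not (2*j > -9)) -> p < 5))) and ((not (3*j > val - 3)) -> p < 5)


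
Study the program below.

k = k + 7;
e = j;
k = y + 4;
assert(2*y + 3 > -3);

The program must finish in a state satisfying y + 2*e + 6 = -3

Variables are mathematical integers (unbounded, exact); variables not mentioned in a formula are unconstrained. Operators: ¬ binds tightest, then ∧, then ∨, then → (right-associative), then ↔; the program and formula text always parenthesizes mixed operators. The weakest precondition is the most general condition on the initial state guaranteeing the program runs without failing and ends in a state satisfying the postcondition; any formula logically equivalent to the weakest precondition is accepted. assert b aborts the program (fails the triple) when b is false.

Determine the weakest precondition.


Working backward. After the program, the postcondition y + 2*e + 6 = -3 must hold; in canonical form it is 2*e + y = -9.
Before assert 2*y + 3 > -3: 2*y > -6 ∧ 2*e + y = -9
Before k := y + 4: 2*y > -6 ∧ 2*e + y = -9
Before e := j: 2*y > -6 ∧ 2*j + y = -9
Before k := k + 7: 2*y > -6 ∧ 2*j + y = -9
Answer: WP = 2*y > -6 ∧ 2*j + y = -9


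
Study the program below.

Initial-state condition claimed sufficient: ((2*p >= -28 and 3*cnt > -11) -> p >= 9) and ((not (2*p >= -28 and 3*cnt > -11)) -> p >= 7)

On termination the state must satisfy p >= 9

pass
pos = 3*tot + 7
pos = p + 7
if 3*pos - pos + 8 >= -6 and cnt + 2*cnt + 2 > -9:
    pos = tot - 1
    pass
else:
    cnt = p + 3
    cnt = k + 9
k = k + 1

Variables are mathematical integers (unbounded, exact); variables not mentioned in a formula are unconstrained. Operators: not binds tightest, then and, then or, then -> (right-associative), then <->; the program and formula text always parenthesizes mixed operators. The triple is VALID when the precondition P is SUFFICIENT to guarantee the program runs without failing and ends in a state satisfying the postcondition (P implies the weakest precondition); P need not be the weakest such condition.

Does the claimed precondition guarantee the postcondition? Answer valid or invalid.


Working backward. After the program, p >= 9 must hold.
Before k := k + 1: p >= 9
Then branch requires p >= 9; else branch requires p >= 9.
Before the if: ((2*pos >= -14 and 3*cnt > -11) -> p >= 9) and ((not (2*pos >= -14 and 3*cnt > -11)) -> p >= 9)
Before pos := p + 7: ((2*p >= -28 and 3*cnt > -11) -> p >= 9) and ((not (2*p >= -28 and 3*cnt > -11)) -> p >= 9)
Before pos := 3*tot + 7: ((2*p >= -28 and 3*cnt > -11) -> p >= 9) and ((not (2*p >= -28 and 3*cnt > -11)) -> p >= 9)
Before skip: ((2*p >= -28 and 3*cnt > -11) -> p >= 9) and ((not (2*p >= -28 and 3*cnt > -11)) -> p >= 9)
The weakest precondition is ((2*p >= -28 and 3*cnt > -11) -> p >= 9) and ((not (2*p >= -28 and 3*cnt > -11)) -> p >= 9).
Check whether ((2*p >= -28 and 3*cnt > -11) -> p >= 9) and ((not (2*p >= -28 and 3*cnt > -11)) -> p >= 7) implies it.
Countermodel: at the initial state cnt = -4, p = 7, the precondition holds but the weakest precondition fails.
Answer: invalid


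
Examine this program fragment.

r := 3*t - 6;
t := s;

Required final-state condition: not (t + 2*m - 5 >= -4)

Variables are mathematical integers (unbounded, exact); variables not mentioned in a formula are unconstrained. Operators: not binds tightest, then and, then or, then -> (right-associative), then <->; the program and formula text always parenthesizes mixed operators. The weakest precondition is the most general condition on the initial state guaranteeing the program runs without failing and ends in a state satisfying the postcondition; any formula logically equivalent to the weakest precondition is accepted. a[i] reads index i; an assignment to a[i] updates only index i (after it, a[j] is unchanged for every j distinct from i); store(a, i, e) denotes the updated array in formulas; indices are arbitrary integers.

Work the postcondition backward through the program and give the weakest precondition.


Working backward. After the program, the postcondition not (t + 2*m - 5 >= -4) must hold; in canonical form it is not (2*m + t >= 1).
Before t := s: not (2*m + s >= 1)
Before r := 3*t - 6: not (2*m + s >= 1)
Answer: WP = not (2*m + s >= 1)
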